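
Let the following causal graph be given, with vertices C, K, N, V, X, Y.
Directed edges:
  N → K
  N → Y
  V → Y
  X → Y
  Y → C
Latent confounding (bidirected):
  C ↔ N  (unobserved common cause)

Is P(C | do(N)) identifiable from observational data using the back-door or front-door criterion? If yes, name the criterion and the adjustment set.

P(C|do(N)): frontdoor, adjust for {Y}.

desc(N)\{N}={C,K,Y}; candidates ⊆ {V,X}.
N↔C: latent back-door arc(s) into N.
size 0: {}; under {} N still reaches {C} ∋ C.
size 1: {V}, {X}; under {V} N still reaches {C} ∋ C.
size 2: {V,X}; under {V,X} N still reaches {C} ∋ C.
N↔C cannot be blocked by any observed set — no back-door set.
{Y}: (i) intercepts every directed N→C path; (ii) no back-door N→{Y}; (iii) {N} blocks every back-door {Y}→C. Front-door holds.
P(C|do(N)) = Σ_{Y} P(Y|N) Σ_{N'} P(C|Y,N')P(N').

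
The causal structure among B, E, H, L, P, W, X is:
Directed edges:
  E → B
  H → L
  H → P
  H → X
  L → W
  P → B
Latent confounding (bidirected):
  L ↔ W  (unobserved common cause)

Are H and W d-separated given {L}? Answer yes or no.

No — H and W are d-connected given {L}.

Bayes-Ball from H | {L} reaches {B,P,W,X}.
W ∈ reach(H|{L}) ⇒ H ⊥̸ W | {L}.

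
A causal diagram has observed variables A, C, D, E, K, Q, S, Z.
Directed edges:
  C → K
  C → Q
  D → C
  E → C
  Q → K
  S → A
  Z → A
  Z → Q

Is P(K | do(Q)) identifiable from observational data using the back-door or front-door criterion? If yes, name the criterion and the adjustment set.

P(K|do(Q)): backdoor, adjust for {C}.

desc(Q)\{Q}={K}; candidates ⊆ {A,C,D,E,S,Z}.
size 0: {}; under {} Q still reaches {A,C,D,E,K,Z} ∋ K.
{C}: Q⊥K given {C} in G with Q→· removed — back-door holds.
P(K|do(Q)) = Σ_{C} P(K|Q,C)·P(C).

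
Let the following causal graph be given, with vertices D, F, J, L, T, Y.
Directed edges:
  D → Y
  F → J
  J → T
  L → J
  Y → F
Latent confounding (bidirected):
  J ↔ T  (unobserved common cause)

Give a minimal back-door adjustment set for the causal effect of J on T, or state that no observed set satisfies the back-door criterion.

J→T: no observed back-door set.

desc(J)\{J}={T}; candidates ⊆ {D,F,L,Y}.
J↔T: latent back-door arc(s) into J.
size 0: {}; under {} J still reaches {D,F,L,T,Y} ∋ T.
size 1: {D}, {F}, {L} …(+1); under {D} J still reaches {F,L,T,Y} ∋ T.
size 2: {D,F}, {D,L}, {D,Y} …(+3); under {D,F} J still reaches {L,T} ∋ T.
J↔T cannot be blocked by any observed set — no back-door set.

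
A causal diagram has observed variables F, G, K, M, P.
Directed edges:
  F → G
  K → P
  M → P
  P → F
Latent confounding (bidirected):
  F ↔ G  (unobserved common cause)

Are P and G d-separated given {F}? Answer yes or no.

No — P and G are d-connected given {F}.

Bayes-Ball from P | {F} reaches {G,K,M}.
G ∈ reach(P|{F}) ⇒ P ⊥̸ G | {F}.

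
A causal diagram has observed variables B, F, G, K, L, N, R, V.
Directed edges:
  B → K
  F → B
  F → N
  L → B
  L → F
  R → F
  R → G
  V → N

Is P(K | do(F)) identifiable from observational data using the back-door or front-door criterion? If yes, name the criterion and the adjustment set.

P(K|do(F)): backdoor, adjust for {L}.

desc(F)\{F}={B,K,N}; candidates ⊆ {G,L,R,V}.
size 0: {}; under {} F still reaches {B,G,K,L,R} ∋ K.
{L}: F⊥K given {L} in G with F→· removed — back-door holds.
P(K|do(F)) = Σ_{L} P(K|F,L)·P(L).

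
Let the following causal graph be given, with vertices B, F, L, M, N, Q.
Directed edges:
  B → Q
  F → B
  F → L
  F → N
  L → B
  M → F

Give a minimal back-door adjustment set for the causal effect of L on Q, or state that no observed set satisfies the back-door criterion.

desc(L)\{L}={B,Q}; candidates ⊆ {F,M,N}.
size 0: {}; under {} L still reaches {B,F,M,N,Q} ∋ Q.
{F}: L⊥Q given {F} in G with L→· removed — back-door holds.

L→Q: minimal back-door set {F}.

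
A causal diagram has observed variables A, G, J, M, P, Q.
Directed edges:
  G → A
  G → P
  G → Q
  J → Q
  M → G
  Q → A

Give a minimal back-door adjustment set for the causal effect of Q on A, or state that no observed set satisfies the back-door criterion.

Q→A: minimal back-door set {G}.

desc(Q)\{Q}={A}; candidates ⊆ {G,J,M,P}.
size 0: {}; under {} Q still reaches {A,G,J,M,P} ∋ A.
{G}: Q⊥A given {G} in G with Q→· removed — back-door holds.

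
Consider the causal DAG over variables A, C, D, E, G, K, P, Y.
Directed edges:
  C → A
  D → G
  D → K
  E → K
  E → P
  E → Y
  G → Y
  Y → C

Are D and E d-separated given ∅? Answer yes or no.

Bayes-Ball from D | ∅ reaches {A,C,G,K,Y}.
E ∉ reach(D|∅) ⇒ D ⊥ E | ∅.

Yes — D ⊥ E | ∅.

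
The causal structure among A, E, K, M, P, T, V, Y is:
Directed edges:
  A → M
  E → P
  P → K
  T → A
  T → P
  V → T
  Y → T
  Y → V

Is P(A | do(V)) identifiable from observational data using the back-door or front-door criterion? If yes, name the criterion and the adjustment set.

desc(V)\{V}={A,K,M,P,T}; candidates ⊆ {E,Y}.
size 0: {}; under {} V still reaches {A,K,M,P,T,Y} ∋ A.
{Y}: V⊥A given {Y} in G with V→· removed — back-door holds.
P(A|do(V)) = Σ_{Y} P(A|V,Y)·P(Y).

P(A|do(V)): backdoor, adjust for {Y}.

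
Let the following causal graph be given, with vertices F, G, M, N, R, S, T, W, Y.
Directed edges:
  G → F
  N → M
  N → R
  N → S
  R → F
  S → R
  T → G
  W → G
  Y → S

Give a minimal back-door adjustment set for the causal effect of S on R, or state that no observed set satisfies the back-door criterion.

S→R: minimal back-door set {N}.

desc(S)\{S}={F,R}; candidates ⊆ {G,M,N,T,W,Y}.
size 0: {}; under {} S still reaches {F,M,N,R,Y} ∋ R.
{N}: S⊥R given {N} in G with S→· removed — back-door holds.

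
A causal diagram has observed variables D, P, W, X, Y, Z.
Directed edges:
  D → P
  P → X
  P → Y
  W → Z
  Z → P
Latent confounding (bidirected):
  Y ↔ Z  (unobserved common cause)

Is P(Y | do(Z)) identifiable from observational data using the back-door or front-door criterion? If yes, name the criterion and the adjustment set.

P(Y|do(Z)): frontdoor, adjust for {P}.

desc(Z)\{Z}={P,X,Y}; candidates ⊆ {D,W}.
Z↔Y: latent back-door arc(s) into Z.
size 0: {}; under {} Z still reaches {W,Y} ∋ Y.
size 1: {D}, {W}; under {D} Z still reaches {W,Y} ∋ Y.
size 2: {D,W}; under {D,W} Z still reaches {Y} ∋ Y.
Z↔Y cannot be blocked by any observed set — no back-door set.
{P}: (i) intercepts every directed Z→Y path; (ii) no back-door Z→{P}; (iii) {Z} blocks every back-door {P}→Y. Front-door holds.
P(Y|do(Z)) = Σ_{P} P(P|Z) Σ_{Z'} P(Y|P,Z')P(Z').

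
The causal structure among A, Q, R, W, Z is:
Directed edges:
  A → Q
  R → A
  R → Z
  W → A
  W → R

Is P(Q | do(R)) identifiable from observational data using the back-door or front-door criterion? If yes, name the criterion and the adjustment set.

desc(R)\{R}={A,Q,Z}; candidates ⊆ {W}.
size 0: {}; under {} R still reaches {A,Q,W} ∋ Q.
{W}: R⊥Q given {W} in G with R→· removed — back-door holds.
P(Q|do(R)) = Σ_{W} P(Q|R,W)·P(W).

P(Q|do(R)): backdoor, adjust for {W}.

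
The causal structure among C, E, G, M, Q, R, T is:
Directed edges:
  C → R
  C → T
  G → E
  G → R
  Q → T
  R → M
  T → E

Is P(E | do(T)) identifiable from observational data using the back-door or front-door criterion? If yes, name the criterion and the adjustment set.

P(E|do(T)): backdoor, adjust for ∅.

desc(T)\{T}={E}; candidates ⊆ {C,G,M,Q,R}.
∅: T⊥E given ∅ in G with T→· removed — back-door holds.
P(E|do(T)) = P(E|T) — no adjustment needed.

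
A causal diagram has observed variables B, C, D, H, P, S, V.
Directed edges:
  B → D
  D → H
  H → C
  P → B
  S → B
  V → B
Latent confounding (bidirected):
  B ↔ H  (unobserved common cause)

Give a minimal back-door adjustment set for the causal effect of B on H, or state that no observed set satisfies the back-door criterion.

desc(B)\{B}={C,D,H}; candidates ⊆ {P,S,V}.
B↔H: latent back-door arc(s) into B.
size 0: {}; under {} B still reaches {C,H,P,S,V} ∋ H.
size 1: {P}, {S}, {V}; under {P} B still reaches {C,H,S,V} ∋ H.
size 2: {P,S}, {P,V}, {S,V}; under {P,S} B still reaches {C,H,V} ∋ H.
B↔H cannot be blocked by any observed set — no back-door set.

B→H: no observed back-door set.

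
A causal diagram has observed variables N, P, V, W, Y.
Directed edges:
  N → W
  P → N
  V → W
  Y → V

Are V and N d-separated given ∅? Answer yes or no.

Yes — V ⊥ N | ∅.

Bayes-Ball from V | ∅ reaches {W,Y}.
N ∉ reach(V|∅) ⇒ V ⊥ N | ∅.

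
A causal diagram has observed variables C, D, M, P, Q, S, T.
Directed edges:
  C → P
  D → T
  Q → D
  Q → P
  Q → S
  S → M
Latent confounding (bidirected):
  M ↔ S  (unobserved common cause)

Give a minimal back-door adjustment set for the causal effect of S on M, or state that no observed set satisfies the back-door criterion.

desc(S)\{S}={M}; candidates ⊆ {C,D,P,Q,T}.
S↔M: latent back-door arc(s) into S.
size 0: {}; under {} S still reaches {D,M,P,Q,T} ∋ M.
size 1: {C}, {D}, {P} …(+2); under {C} S still reaches {D,M,P,Q,T} ∋ M.
size 2: {C,D}, {C,P}, {C,Q} …(+7); under {C,D} S still reaches {M,P,Q} ∋ M.
S↔M cannot be blocked by any observed set — no back-door set.

S→M: no observed back-door set.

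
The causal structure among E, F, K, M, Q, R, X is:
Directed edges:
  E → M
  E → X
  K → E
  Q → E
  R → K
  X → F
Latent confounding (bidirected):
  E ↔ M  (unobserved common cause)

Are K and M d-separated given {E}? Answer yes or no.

Bayes-Ball from K | {E} reaches {M,Q,R}.
M ∈ reach(K|{E}) ⇒ K ⊥̸ M | {E}.

No — K and M are d-connected given {E}.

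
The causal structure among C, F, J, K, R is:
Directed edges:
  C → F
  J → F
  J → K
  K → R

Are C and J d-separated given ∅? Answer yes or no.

Yes — C ⊥ J | ∅.

Bayes-Ball from C | ∅ reaches {F}.
J ∉ reach(C|∅) ⇒ C ⊥ J | ∅.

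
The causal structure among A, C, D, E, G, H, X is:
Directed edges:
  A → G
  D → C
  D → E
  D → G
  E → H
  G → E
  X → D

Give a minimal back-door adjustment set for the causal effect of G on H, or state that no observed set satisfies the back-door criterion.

G→H: minimal back-door set {D}.

desc(G)\{G}={E,H}; candidates ⊆ {A,C,D,X}.
size 0: {}; under {} G still reaches {A,C,D,E,H,X} ∋ H.
{D}: G⊥H given {D} in G with G→· removed — back-door holds.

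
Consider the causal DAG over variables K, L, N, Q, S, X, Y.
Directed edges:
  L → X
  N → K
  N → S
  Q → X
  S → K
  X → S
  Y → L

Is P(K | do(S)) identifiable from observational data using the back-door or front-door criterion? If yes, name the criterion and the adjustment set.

P(K|do(S)): backdoor, adjust for {N}.

desc(S)\{S}={K}; candidates ⊆ {L,N,Q,X,Y}.
size 0: {}; under {} S still reaches {K,L,N,Q,X,Y} ∋ K.
{N}: S⊥K given {N} in G with S→· removed — back-door holds.
P(K|do(S)) = Σ_{N} P(K|S,N)·P(N).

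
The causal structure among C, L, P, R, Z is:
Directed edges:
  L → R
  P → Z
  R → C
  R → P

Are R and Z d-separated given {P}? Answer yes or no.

Bayes-Ball from R | {P} reaches {C,L}.
Z ∉ reach(R|{P}) ⇒ R ⊥ Z | {P}.

Yes — R ⊥ Z | {P}.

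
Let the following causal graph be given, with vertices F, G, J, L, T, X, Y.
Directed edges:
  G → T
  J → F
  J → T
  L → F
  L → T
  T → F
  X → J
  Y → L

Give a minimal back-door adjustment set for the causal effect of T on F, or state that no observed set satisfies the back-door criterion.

desc(T)\{T}={F}; candidates ⊆ {G,J,L,X,Y}.
size 0: {}; under {} T still reaches {F,G,J,L,X,Y} ∋ F.
size 1: {G}, {J}, {L} …(+2); under {G} T still reaches {F,J,L,X,Y} ∋ F.
{J,L}: T⊥F given {J,L} in G with T→· removed — back-door holds.

T→F: minimal back-door set {J, L}.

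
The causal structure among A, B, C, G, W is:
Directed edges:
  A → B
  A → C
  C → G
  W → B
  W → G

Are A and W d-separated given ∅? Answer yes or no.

Yes — A ⊥ W | ∅.

Bayes-Ball from A | ∅ reaches {B,C,G}.
W ∉ reach(A|∅) ⇒ A ⊥ W | ∅.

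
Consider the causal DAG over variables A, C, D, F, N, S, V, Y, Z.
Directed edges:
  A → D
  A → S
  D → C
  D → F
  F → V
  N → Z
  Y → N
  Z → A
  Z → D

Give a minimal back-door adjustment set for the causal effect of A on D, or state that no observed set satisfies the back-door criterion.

desc(A)\{A}={C,D,F,S,V}; candidates ⊆ {N,Y,Z}.
size 0: {}; under {} A still reaches {C,D,F,N,V,Y,Z} ∋ D.
{Z}: A⊥D given {Z} in G with A→· removed — back-door holds.

A→D: minimal back-door set {Z}.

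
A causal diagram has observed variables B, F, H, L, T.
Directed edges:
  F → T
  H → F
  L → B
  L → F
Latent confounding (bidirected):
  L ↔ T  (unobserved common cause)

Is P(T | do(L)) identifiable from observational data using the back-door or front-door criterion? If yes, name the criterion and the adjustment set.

P(T|do(L)): frontdoor, adjust for {F}.

desc(L)\{L}={B,F,T}; candidates ⊆ {H}.
L↔T: latent back-door arc(s) into L.
size 0: {}; under {} L still reaches {T} ∋ T.
size 1: {H}; under {H} L still reaches {T} ∋ T.
L↔T cannot be blocked by any observed set — no back-door set.
{F}: (i) intercepts every directed L→T path; (ii) no back-door L→{F}; (iii) {L} blocks every back-door {F}→T. Front-door holds.
P(T|do(L)) = Σ_{F} P(F|L) Σ_{L'} P(T|F,L')P(L').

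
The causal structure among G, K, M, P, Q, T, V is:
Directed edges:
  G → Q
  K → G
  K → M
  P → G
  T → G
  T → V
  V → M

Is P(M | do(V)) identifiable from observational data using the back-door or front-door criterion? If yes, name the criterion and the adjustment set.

P(M|do(V)): backdoor, adjust for ∅.

desc(V)\{V}={M}; candidates ⊆ {G,K,P,Q,T}.
∅: V⊥M given ∅ in G with V→· removed — back-door holds.
P(M|do(V)) = P(M|V) — no adjustment needed.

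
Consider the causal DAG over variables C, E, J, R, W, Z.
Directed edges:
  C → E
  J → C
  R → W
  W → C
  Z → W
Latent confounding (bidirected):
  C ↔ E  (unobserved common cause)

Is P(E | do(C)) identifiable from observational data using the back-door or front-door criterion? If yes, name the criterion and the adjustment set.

P(E|do(C)): not identifiable (no BD/FD set).

desc(C)\{C}={E}; candidates ⊆ {J,R,W,Z}.
C↔E: latent back-door arc(s) into C.
size 0: {}; under {} C still reaches {E,J,R,W,Z} ∋ E.
size 1: {J}, {R}, {W} …(+1); under {J} C still reaches {E,R,W,Z} ∋ E.
size 2: {J,R}, {J,W}, {J,Z} …(+3); under {J,R} C still reaches {E,W,Z} ∋ E.
C↔E cannot be blocked by any observed set — no back-door set.
No mediator lies on a directed C→…→E path.
Neither criterion identifies P(E|do(C)) in this graph.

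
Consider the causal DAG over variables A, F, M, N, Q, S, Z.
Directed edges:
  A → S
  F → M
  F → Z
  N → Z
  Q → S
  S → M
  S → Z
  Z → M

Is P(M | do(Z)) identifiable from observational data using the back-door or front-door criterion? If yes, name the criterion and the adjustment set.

desc(Z)\{Z}={M}; candidates ⊆ {A,F,N,Q,S}.
size 0: {}; under {} Z still reaches {A,F,M,N,Q,S} ∋ M.
size 1: {A}, {F}, {N} …(+2); under {A} Z still reaches {F,M,N,Q,S} ∋ M.
{F,S}: Z⊥M given {F,S} in G with Z→· removed — back-door holds.
P(M|do(Z)) = Σ_{F,S} P(M|Z,F,S)·P(F,S).

P(M|do(Z)): backdoor, adjust for {F, S}.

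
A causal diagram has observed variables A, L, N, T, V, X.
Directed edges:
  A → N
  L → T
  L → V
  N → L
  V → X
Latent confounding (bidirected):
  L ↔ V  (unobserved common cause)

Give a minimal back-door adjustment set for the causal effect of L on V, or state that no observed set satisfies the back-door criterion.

L→V: no observed back-door set.

desc(L)\{L}={T,V,X}; candidates ⊆ {A,N}.
L↔V: latent back-door arc(s) into L.
size 0: {}; under {} L still reaches {A,N,V,X} ∋ V.
size 1: {A}, {N}; under {A} L still reaches {N,V,X} ∋ V.
size 2: {A,N}; under {A,N} L still reaches {V,X} ∋ V.
L↔V cannot be blocked by any observed set — no back-door set.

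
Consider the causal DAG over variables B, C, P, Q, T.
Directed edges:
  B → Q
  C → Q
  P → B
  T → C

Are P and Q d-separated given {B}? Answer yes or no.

Yes — P ⊥ Q | {B}.

Bayes-Ball from P | {B} reaches ∅.
Q ∉ reach(P|{B}) ⇒ P ⊥ Q | {B}.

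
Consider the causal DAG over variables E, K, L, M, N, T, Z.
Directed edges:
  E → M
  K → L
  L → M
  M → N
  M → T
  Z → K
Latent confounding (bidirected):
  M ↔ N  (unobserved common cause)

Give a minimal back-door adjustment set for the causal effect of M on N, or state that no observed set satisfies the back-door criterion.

desc(M)\{M}={N,T}; candidates ⊆ {E,K,L,Z}.
M↔N: latent back-door arc(s) into M.
size 0: {}; under {} M still reaches {E,K,L,N,Z} ∋ N.
size 1: {E}, {K}, {L} …(+1); under {E} M still reaches {K,L,N,Z} ∋ N.
size 2: {E,K}, {E,L}, {E,Z} …(+3); under {E,K} M still reaches {L,N} ∋ N.
M↔N cannot be blocked by any observed set — no back-door set.

M→N: no observed back-door set.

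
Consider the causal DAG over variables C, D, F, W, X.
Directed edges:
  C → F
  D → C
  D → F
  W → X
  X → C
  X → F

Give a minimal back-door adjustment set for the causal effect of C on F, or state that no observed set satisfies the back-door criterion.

desc(C)\{C}={F}; candidates ⊆ {D,W,X}.
size 0: {}; under {} C still reaches {D,F,W,X} ∋ F.
size 1: {D}, {W}, {X}; under {D} C still reaches {F,W,X} ∋ F.
{D,X}: C⊥F given {D,X} in G with C→· removed — back-door holds.

C→F: minimal back-door set {D, X}.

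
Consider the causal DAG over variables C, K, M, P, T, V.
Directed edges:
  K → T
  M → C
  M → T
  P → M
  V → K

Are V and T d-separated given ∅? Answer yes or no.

No — V and T are d-connected given ∅.

Bayes-Ball from V | ∅ reaches {K,T}.
T ∈ reach(V|∅) ⇒ V ⊥̸ T | ∅.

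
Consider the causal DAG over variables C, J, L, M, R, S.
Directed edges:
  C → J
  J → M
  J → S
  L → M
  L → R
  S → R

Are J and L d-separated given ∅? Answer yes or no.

Bayes-Ball from J | ∅ reaches {C,M,R,S}.
L ∉ reach(J|∅) ⇒ J ⊥ L | ∅.

Yes — J ⊥ L | ∅.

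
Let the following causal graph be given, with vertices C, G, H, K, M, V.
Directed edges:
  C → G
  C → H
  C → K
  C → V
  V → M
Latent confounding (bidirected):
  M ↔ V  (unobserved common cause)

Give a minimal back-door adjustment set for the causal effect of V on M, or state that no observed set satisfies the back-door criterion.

desc(V)\{V}={M}; candidates ⊆ {C,G,H,K}.
V↔M: latent back-door arc(s) into V.
size 0: {}; under {} V still reaches {C,G,H,K,M} ∋ M.
size 1: {C}, {G}, {H} …(+1); under {C} V still reaches {M} ∋ M.
size 2: {C,G}, {C,H}, {C,K} …(+3); under {C,G} V still reaches {M} ∋ M.
V↔M cannot be blocked by any observed set — no back-door set.

V→M: no observed back-door set.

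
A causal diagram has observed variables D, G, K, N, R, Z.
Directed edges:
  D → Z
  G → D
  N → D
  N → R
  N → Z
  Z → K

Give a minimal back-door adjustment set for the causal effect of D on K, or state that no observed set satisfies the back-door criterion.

desc(D)\{D}={K,Z}; candidates ⊆ {G,N,R}.
size 0: {}; under {} D still reaches {G,K,N,R,Z} ∋ K.
{N}: D⊥K given {N} in G with D→· removed — back-door holds.

D→K: minimal back-door set {N}.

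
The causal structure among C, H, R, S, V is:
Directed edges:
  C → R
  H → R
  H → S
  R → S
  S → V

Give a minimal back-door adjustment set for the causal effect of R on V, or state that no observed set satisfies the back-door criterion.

R→V: minimal back-door set {H}.

desc(R)\{R}={S,V}; candidates ⊆ {C,H}.
size 0: {}; under {} R still reaches {C,H,S,V} ∋ V.
{H}: R⊥V given {H} in G with R→· removed — back-door holds.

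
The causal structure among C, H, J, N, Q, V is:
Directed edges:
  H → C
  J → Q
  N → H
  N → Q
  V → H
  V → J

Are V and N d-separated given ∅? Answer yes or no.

Yes — V ⊥ N | ∅.

Bayes-Ball from V | ∅ reaches {C,H,J,Q}.
N ∉ reach(V|∅) ⇒ V ⊥ N | ∅.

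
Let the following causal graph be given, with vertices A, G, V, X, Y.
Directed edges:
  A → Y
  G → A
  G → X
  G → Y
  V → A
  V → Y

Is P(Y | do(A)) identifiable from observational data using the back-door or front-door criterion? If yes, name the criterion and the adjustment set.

P(Y|do(A)): backdoor, adjust for {G, V}.

desc(A)\{A}={Y}; candidates ⊆ {G,V,X}.
size 0: {}; under {} A still reaches {G,V,X,Y} ∋ Y.
size 1: {G}, {V}, {X}; under {G} A still reaches {V,Y} ∋ Y.
{G,V}: A⊥Y given {G,V} in G with A→· removed — back-door holds.
P(Y|do(A)) = Σ_{G,V} P(Y|A,G,V)·P(G,V).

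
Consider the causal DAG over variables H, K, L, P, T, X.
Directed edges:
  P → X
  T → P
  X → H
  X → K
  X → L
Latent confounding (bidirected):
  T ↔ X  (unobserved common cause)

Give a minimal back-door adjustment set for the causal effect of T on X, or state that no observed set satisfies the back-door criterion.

T→X: no observed back-door set.

desc(T)\{T}={H,K,L,P,X}; candidates ⊆ {—}.
T↔X: latent back-door arc(s) into T.
size 0: {}; under {} T still reaches {H,K,L,X} ∋ X.
T↔X cannot be blocked by any observed set — no back-door set.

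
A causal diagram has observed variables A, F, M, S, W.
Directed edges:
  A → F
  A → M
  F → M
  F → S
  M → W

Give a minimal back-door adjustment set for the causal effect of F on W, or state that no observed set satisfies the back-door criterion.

F→W: minimal back-door set {A}.

desc(F)\{F}={M,S,W}; candidates ⊆ {A}.
size 0: {}; under {} F still reaches {A,M,W} ∋ W.
{A}: F⊥W given {A} in G with F→· removed — back-door holds.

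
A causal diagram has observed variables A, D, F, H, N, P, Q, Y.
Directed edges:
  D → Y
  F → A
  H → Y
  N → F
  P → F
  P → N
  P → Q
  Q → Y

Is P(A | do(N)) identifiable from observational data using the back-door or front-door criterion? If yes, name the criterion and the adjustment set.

desc(N)\{N}={A,F}; candidates ⊆ {D,H,P,Q,Y}.
size 0: {}; under {} N still reaches {A,F,P,Q,Y} ∋ A.
{P}: N⊥A given {P} in G with N→· removed — back-door holds.
P(A|do(N)) = Σ_{P} P(A|N,P)·P(P).

P(A|do(N)): backdoor, adjust for {P}.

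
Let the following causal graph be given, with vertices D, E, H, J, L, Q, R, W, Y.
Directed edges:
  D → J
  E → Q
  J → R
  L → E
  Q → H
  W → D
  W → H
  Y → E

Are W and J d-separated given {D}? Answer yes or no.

Yes — W ⊥ J | {D}.

Bayes-Ball from W | {D} reaches {H}.
J ∉ reach(W|{D}) ⇒ W ⊥ J | {D}.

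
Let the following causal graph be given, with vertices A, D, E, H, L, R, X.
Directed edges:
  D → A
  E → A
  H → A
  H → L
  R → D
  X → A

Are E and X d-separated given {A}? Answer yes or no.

No — E and X are d-connected given {A}.

Bayes-Ball from E | {A} reaches {D,H,L,R,X}.
X ∈ reach(E|{A}) ⇒ E ⊥̸ X | {A}.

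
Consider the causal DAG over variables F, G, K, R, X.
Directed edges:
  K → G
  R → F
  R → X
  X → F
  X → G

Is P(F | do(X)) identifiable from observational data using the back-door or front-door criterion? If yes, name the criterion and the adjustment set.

desc(X)\{X}={F,G}; candidates ⊆ {K,R}.
size 0: {}; under {} X still reaches {F,R} ∋ F.
{R}: X⊥F given {R} in G with X→· removed — back-door holds.
P(F|do(X)) = Σ_{R} P(F|X,R)·P(R).

P(F|do(X)): backdoor, adjust for {R}.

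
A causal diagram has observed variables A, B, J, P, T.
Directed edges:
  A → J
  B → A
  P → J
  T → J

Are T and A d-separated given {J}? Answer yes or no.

No — T and A are d-connected given {J}.

Bayes-Ball from T | {J} reaches {A,B,P}.
A ∈ reach(T|{J}) ⇒ T ⊥̸ A | {J}.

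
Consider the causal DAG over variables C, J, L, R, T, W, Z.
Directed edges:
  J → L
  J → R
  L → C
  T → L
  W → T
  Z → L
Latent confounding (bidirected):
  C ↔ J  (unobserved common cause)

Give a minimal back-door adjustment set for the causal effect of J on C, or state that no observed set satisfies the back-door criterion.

J→C: no observed back-door set.

desc(J)\{J}={C,L,R}; candidates ⊆ {T,W,Z}.
J↔C: latent back-door arc(s) into J.
size 0: {}; under {} J still reaches {C} ∋ C.
size 1: {T}, {W}, {Z}; under {T} J still reaches {C} ∋ C.
size 2: {T,W}, {T,Z}, {W,Z}; under {T,W} J still reaches {C} ∋ C.
J↔C cannot be blocked by any observed set — no back-door set.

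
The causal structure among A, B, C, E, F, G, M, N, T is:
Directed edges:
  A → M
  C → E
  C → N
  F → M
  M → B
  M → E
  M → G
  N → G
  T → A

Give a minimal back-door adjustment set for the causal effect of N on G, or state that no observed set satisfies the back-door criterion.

N→G: minimal back-door set ∅.

desc(N)\{N}={G}; candidates ⊆ {A,B,C,E,F,M,T}.
∅: N⊥G given ∅ in G with N→· removed — back-door holds.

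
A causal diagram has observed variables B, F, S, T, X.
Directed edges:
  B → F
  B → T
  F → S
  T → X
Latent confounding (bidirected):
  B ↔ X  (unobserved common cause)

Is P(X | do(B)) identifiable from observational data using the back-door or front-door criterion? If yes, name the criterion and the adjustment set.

P(X|do(B)): frontdoor, adjust for {T}.

desc(B)\{B}={F,S,T,X}; candidates ⊆ {—}.
B↔X: latent back-door arc(s) into B.
size 0: {}; under {} B still reaches {X} ∋ X.
B↔X cannot be blocked by any observed set — no back-door set.
{T}: (i) intercepts every directed B→X path; (ii) no back-door B→{T}; (iii) {B} blocks every back-door {T}→X. Front-door holds.
P(X|do(B)) = Σ_{T} P(T|B) Σ_{B'} P(X|T,B')P(B').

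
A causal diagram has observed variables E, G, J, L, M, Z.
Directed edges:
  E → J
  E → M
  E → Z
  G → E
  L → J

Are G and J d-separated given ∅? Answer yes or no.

Bayes-Ball from G | ∅ reaches {E,J,M,Z}.
J ∈ reach(G|∅) ⇒ G ⊥̸ J | ∅.

No — G and J are d-connected given ∅.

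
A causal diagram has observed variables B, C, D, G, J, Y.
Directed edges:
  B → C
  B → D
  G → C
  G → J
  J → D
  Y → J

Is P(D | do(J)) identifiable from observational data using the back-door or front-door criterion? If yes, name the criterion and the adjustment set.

desc(J)\{J}={D}; candidates ⊆ {B,C,G,Y}.
∅: J⊥D given ∅ in G with J→· removed — back-door holds.
P(D|do(J)) = P(D|J) — no adjustment needed.

P(D|do(J)): backdoor, adjust for ∅.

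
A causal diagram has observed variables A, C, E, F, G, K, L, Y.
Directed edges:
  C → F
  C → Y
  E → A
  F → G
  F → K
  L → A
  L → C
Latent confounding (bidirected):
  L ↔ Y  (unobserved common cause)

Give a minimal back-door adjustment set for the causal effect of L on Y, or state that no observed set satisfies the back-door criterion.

L→Y: no observed back-door set.

desc(L)\{L}={A,C,F,G,K,Y}; candidates ⊆ {E}.
L↔Y: latent back-door arc(s) into L.
size 0: {}; under {} L still reaches {Y} ∋ Y.
size 1: {E}; under {E} L still reaches {Y} ∋ Y.
L↔Y cannot be blocked by any observed set — no back-door set.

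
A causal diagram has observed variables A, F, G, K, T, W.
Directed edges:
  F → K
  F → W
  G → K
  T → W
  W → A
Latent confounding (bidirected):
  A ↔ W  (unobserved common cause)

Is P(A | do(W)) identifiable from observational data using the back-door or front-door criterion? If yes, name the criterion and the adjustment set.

desc(W)\{W}={A}; candidates ⊆ {F,G,K,T}.
W↔A: latent back-door arc(s) into W.
size 0: {}; under {} W still reaches {A,F,K,T} ∋ A.
size 1: {F}, {G}, {K} …(+1); under {F} W still reaches {A,T} ∋ A.
size 2: {F,G}, {F,K}, {F,T} …(+3); under {F,G} W still reaches {A,T} ∋ A.
W↔A cannot be blocked by any observed set — no back-door set.
No mediator lies on a directed W→…→A path.
Neither criterion identifies P(A|do(W)) in this graph.

P(A|do(W)): not identifiable (no BD/FD set).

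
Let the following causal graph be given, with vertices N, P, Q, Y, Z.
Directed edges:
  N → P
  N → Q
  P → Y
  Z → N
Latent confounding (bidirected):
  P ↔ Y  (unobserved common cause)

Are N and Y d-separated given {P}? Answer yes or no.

Bayes-Ball from N | {P} reaches {Q,Y,Z}.
Y ∈ reach(N|{P}) ⇒ N ⊥̸ Y | {P}.

No — N and Y are d-connected given {P}.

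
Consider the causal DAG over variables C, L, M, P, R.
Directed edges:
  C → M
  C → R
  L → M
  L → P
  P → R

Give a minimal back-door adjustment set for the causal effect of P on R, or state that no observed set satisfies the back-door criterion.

desc(P)\{P}={R}; candidates ⊆ {C,L,M}.
∅: P⊥R given ∅ in G with P→· removed — back-door holds.

P→R: minimal back-door set ∅.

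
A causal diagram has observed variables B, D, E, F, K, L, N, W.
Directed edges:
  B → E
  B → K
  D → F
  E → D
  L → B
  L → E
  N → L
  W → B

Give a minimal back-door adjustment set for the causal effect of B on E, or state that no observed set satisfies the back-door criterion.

B→E: minimal back-door set {L}.

desc(B)\{B}={D,E,F,K}; candidates ⊆ {L,N,W}.
size 0: {}; under {} B still reaches {D,E,F,L,N,W} ∋ E.
{L}: B⊥E given {L} in G with B→· removed — back-door holds.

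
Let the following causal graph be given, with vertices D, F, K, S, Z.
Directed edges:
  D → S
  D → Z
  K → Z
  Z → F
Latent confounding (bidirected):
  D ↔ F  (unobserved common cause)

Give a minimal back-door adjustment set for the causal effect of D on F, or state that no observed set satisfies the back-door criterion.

D→F: no observed back-door set.

desc(D)\{D}={F,S,Z}; candidates ⊆ {K}.
D↔F: latent back-door arc(s) into D.
size 0: {}; under {} D still reaches {F} ∋ F.
size 1: {K}; under {K} D still reaches {F} ∋ F.
D↔F cannot be blocked by any observed set — no back-door set.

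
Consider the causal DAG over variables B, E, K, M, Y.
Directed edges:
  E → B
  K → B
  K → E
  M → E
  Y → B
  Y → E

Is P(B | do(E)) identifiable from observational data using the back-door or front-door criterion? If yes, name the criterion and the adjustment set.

P(B|do(E)): backdoor, adjust for {K, Y}.

desc(E)\{E}={B}; candidates ⊆ {K,M,Y}.
size 0: {}; under {} E still reaches {B,K,M,Y} ∋ B.
size 1: {K}, {M}, {Y}; under {K} E still reaches {B,M,Y} ∋ B.
{K,Y}: E⊥B given {K,Y} in G with E→· removed — back-door holds.
P(B|do(E)) = Σ_{K,Y} P(B|E,K,Y)·P(K,Y).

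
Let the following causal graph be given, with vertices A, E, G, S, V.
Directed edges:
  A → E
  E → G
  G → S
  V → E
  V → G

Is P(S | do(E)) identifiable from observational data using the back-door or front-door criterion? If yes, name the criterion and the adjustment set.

desc(E)\{E}={G,S}; candidates ⊆ {A,V}.
size 0: {}; under {} E still reaches {A,G,S,V} ∋ S.
{V}: E⊥S given {V} in G with E→· removed — back-door holds.
P(S|do(E)) = Σ_{V} P(S|E,V)·P(V).

P(S|do(E)): backdoor, adjust for {V}.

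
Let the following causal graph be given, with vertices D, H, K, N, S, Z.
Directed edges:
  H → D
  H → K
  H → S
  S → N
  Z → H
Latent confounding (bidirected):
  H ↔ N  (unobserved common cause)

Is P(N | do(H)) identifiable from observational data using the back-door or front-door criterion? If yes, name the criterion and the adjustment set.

P(N|do(H)): frontdoor, adjust for {S}.

desc(H)\{H}={D,K,N,S}; candidates ⊆ {Z}.
H↔N: latent back-door arc(s) into H.
size 0: {}; under {} H still reaches {N,Z} ∋ N.
size 1: {Z}; under {Z} H still reaches {N} ∋ N.
H↔N cannot be blocked by any observed set — no back-door set.
{S}: (i) intercepts every directed H→N path; (ii) no back-door H→{S}; (iii) {H} blocks every back-door {S}→N. Front-door holds.
P(N|do(H)) = Σ_{S} P(S|H) Σ_{H'} P(N|S,H')P(H').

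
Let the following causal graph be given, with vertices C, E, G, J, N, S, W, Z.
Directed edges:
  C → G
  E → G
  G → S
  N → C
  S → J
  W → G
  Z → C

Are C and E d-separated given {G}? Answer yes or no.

No — C and E are d-connected given {G}.

Bayes-Ball from C | {G} reaches {E,N,W,Z}.
E ∈ reach(C|{G}) ⇒ C ⊥̸ E | {G}.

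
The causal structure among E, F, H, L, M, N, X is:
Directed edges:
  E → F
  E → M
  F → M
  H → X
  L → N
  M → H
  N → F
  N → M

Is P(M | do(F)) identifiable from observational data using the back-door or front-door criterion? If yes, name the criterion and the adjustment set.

P(M|do(F)): backdoor, adjust for {E, N}.

desc(F)\{F}={H,M,X}; candidates ⊆ {E,L,N}.
size 0: {}; under {} F still reaches {E,H,L,M,N,X} ∋ M.
size 1: {E}, {L}, {N}; under {E} F still reaches {H,L,M,N,X} ∋ M.
{E,N}: F⊥M given {E,N} in G with F→· removed — back-door holds.
P(M|do(F)) = Σ_{E,N} P(M|F,E,N)·P(E,N).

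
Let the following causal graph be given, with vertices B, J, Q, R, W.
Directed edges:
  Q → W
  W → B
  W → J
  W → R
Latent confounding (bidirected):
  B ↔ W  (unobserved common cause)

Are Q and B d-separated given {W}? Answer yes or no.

No — Q and B are d-connected given {W}.

Bayes-Ball from Q | {W} reaches {B}.
B ∈ reach(Q|{W}) ⇒ Q ⊥̸ B | {W}.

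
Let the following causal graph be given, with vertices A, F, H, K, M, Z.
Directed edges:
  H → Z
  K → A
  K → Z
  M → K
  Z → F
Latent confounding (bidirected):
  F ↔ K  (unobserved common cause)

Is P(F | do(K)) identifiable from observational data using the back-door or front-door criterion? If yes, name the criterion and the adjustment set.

P(F|do(K)): frontdoor, adjust for {Z}.

desc(K)\{K}={A,F,Z}; candidates ⊆ {H,M}.
K↔F: latent back-door arc(s) into K.
size 0: {}; under {} K still reaches {F,M} ∋ F.
size 1: {H}, {M}; under {H} K still reaches {F,M} ∋ F.
size 2: {H,M}; under {H,M} K still reaches {F} ∋ F.
K↔F cannot be blocked by any observed set — no back-door set.
{Z}: (i) intercepts every directed K→F path; (ii) no back-door K→{Z}; (iii) {K} blocks every back-door {Z}→F. Front-door holds.
P(F|do(K)) = Σ_{Z} P(Z|K) Σ_{K'} P(F|Z,K')P(K').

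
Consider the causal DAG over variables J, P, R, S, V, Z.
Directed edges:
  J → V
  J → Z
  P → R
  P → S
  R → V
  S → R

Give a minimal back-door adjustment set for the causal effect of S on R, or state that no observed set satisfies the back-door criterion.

S→R: minimal back-door set {P}.

desc(S)\{S}={R,V}; candidates ⊆ {J,P,Z}.
size 0: {}; under {} S still reaches {P,R,V} ∋ R.
{P}: S⊥R given {P} in G with S→· removed — back-door holds.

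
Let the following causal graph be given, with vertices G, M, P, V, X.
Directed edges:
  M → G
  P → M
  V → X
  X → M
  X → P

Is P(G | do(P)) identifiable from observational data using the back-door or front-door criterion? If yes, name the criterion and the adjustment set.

desc(P)\{P}={G,M}; candidates ⊆ {V,X}.
size 0: {}; under {} P still reaches {G,M,V,X} ∋ G.
{X}: P⊥G given {X} in G with P→· removed — back-door holds.
P(G|do(P)) = Σ_{X} P(G|P,X)·P(X).

P(G|do(P)): backdoor, adjust for {X}.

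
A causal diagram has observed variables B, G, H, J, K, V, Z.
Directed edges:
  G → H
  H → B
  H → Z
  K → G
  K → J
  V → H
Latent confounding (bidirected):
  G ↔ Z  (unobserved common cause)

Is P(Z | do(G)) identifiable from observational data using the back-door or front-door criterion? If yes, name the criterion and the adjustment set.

desc(G)\{G}={B,H,Z}; candidates ⊆ {J,K,V}.
G↔Z: latent back-door arc(s) into G.
size 0: {}; under {} G still reaches {J,K,Z} ∋ Z.
size 1: {J}, {K}, {V}; under {J} G still reaches {K,Z} ∋ Z.
size 2: {J,K}, {J,V}, {K,V}; under {J,K} G still reaches {Z} ∋ Z.
G↔Z cannot be blocked by any observed set — no back-door set.
{H}: (i) intercepts every directed G→Z path; (ii) no back-door G→{H}; (iii) {G} blocks every back-door {H}→Z. Front-door holds.
P(Z|do(G)) = Σ_{H} P(H|G) Σ_{G'} P(Z|H,G')P(G').

P(Z|do(G)): frontdoor, adjust for {H}.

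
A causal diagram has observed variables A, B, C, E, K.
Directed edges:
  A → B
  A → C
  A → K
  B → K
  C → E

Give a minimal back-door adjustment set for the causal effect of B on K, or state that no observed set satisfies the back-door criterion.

desc(B)\{B}={K}; candidates ⊆ {A,C,E}.
size 0: {}; under {} B still reaches {A,C,E,K} ∋ K.
{A}: B⊥K given {A} in G with B→· removed — back-door holds.

B→K: minimal back-door set {A}.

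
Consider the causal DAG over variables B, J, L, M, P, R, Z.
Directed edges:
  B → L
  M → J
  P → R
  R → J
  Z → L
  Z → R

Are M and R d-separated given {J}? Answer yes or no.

Bayes-Ball from M | {J} reaches {L,P,R,Z}.
R ∈ reach(M|{J}) ⇒ M ⊥̸ R | {J}.

No — M and R are d-connected given {J}.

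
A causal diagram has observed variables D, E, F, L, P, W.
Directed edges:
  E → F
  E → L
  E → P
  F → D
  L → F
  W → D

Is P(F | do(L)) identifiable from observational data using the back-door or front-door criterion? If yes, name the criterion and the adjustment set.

P(F|do(L)): backdoor, adjust for {E}.

desc(L)\{L}={D,F}; candidates ⊆ {E,P,W}.
size 0: {}; under {} L still reaches {D,E,F,P} ∋ F.
{E}: L⊥F given {E} in G with L→· removed — back-door holds.
P(F|do(L)) = Σ_{E} P(F|L,E)·P(E).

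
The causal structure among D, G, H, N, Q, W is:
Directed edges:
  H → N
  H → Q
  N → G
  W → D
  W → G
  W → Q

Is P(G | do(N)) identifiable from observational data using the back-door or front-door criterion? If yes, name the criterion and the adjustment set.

desc(N)\{N}={G}; candidates ⊆ {D,H,Q,W}.
∅: N⊥G given ∅ in G with N→· removed — back-door holds.
P(G|do(N)) = P(G|N) — no adjustment needed.

P(G|do(N)): backdoor, adjust for ∅.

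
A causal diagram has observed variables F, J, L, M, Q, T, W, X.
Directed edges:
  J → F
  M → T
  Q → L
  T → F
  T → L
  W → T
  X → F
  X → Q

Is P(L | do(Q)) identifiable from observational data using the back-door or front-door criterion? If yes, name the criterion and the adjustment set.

desc(Q)\{Q}={L}; candidates ⊆ {F,J,M,T,W,X}.
∅: Q⊥L given ∅ in G with Q→· removed — back-door holds.
P(L|do(Q)) = P(L|Q) — no adjustment needed.

P(L|do(Q)): backdoor, adjust for ∅.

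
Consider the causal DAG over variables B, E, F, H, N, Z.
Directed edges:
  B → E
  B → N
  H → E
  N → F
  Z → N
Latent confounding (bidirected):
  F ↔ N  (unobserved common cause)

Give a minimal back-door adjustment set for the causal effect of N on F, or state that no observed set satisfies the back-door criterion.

N→F: no observed back-door set.

desc(N)\{N}={F}; candidates ⊆ {B,E,H,Z}.
N↔F: latent back-door arc(s) into N.
size 0: {}; under {} N still reaches {B,E,F,Z} ∋ F.
size 1: {B}, {E}, {H} …(+1); under {B} N still reaches {F,Z} ∋ F.
size 2: {B,E}, {B,H}, {B,Z} …(+3); under {B,E} N still reaches {F,Z} ∋ F.
N↔F cannot be blocked by any observed set — no back-door set.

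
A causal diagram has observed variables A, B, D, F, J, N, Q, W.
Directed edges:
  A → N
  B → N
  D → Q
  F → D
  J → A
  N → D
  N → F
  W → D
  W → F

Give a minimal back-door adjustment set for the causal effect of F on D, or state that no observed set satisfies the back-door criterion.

F→D: minimal back-door set {N, W}.

desc(F)\{F}={D,Q}; candidates ⊆ {A,B,J,N,W}.
size 0: {}; under {} F still reaches {A,B,D,J,N,Q,W} ∋ D.
size 1: {A}, {B}, {J} …(+2); under {A} F still reaches {B,D,N,Q,W} ∋ D.
{N,W}: F⊥D given {N,W} in G with F→· removed — back-door holds.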